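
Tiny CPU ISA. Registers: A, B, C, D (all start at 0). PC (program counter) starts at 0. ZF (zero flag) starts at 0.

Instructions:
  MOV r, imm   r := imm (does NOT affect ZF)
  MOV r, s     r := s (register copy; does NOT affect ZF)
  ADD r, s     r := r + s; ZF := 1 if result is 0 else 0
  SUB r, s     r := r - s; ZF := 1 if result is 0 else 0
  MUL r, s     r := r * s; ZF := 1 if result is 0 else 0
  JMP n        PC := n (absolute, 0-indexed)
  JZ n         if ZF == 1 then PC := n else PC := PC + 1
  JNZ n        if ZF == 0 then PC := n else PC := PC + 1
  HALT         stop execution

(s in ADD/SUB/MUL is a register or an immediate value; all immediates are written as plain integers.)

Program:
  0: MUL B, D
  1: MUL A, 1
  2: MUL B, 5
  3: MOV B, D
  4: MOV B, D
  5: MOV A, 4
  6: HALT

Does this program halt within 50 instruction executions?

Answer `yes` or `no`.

Answer: yes

Derivation:
Step 1: PC=0 exec 'MUL B, D'. After: A=0 B=0 C=0 D=0 ZF=1 PC=1
Step 2: PC=1 exec 'MUL A, 1'. After: A=0 B=0 C=0 D=0 ZF=1 PC=2
Step 3: PC=2 exec 'MUL B, 5'. After: A=0 B=0 C=0 D=0 ZF=1 PC=3
Step 4: PC=3 exec 'MOV B, D'. After: A=0 B=0 C=0 D=0 ZF=1 PC=4
Step 5: PC=4 exec 'MOV B, D'. After: A=0 B=0 C=0 D=0 ZF=1 PC=5
Step 6: PC=5 exec 'MOV A, 4'. After: A=4 B=0 C=0 D=0 ZF=1 PC=6
Step 7: PC=6 exec 'HALT'. After: A=4 B=0 C=0 D=0 ZF=1 PC=6 HALTED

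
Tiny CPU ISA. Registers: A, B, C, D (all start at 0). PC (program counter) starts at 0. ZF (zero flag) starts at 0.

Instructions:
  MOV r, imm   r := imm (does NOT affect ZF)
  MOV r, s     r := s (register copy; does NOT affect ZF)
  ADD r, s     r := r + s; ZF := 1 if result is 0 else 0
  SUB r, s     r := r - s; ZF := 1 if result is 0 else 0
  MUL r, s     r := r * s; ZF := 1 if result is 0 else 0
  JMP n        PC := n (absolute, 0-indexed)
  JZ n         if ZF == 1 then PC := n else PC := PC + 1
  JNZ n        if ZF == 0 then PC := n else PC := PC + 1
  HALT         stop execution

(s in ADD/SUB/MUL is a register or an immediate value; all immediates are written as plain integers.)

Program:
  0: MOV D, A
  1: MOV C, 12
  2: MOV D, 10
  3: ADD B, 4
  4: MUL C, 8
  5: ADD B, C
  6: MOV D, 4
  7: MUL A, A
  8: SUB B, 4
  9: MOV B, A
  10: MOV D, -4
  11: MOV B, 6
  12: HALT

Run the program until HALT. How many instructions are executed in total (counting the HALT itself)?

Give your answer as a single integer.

Step 1: PC=0 exec 'MOV D, A'. After: A=0 B=0 C=0 D=0 ZF=0 PC=1
Step 2: PC=1 exec 'MOV C, 12'. After: A=0 B=0 C=12 D=0 ZF=0 PC=2
Step 3: PC=2 exec 'MOV D, 10'. After: A=0 B=0 C=12 D=10 ZF=0 PC=3
Step 4: PC=3 exec 'ADD B, 4'. After: A=0 B=4 C=12 D=10 ZF=0 PC=4
Step 5: PC=4 exec 'MUL C, 8'. After: A=0 B=4 C=96 D=10 ZF=0 PC=5
Step 6: PC=5 exec 'ADD B, C'. After: A=0 B=100 C=96 D=10 ZF=0 PC=6
Step 7: PC=6 exec 'MOV D, 4'. After: A=0 B=100 C=96 D=4 ZF=0 PC=7
Step 8: PC=7 exec 'MUL A, A'. After: A=0 B=100 C=96 D=4 ZF=1 PC=8
Step 9: PC=8 exec 'SUB B, 4'. After: A=0 B=96 C=96 D=4 ZF=0 PC=9
Step 10: PC=9 exec 'MOV B, A'. After: A=0 B=0 C=96 D=4 ZF=0 PC=10
Step 11: PC=10 exec 'MOV D, -4'. After: A=0 B=0 C=96 D=-4 ZF=0 PC=11
Step 12: PC=11 exec 'MOV B, 6'. After: A=0 B=6 C=96 D=-4 ZF=0 PC=12
Step 13: PC=12 exec 'HALT'. After: A=0 B=6 C=96 D=-4 ZF=0 PC=12 HALTED
Total instructions executed: 13

Answer: 13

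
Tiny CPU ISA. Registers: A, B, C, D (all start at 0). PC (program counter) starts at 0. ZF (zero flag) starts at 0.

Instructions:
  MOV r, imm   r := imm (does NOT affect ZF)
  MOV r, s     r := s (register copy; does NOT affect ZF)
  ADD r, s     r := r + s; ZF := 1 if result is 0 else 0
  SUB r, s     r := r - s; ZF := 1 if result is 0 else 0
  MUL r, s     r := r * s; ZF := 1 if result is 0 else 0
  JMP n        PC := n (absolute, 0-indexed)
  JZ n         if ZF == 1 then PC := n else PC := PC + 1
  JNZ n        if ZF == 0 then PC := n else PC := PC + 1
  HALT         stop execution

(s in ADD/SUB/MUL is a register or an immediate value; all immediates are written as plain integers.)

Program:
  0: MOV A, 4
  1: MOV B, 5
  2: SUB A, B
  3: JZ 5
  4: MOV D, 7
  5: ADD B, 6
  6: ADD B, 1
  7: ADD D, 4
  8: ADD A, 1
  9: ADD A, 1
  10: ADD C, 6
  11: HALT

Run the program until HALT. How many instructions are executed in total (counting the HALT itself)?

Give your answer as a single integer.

Step 1: PC=0 exec 'MOV A, 4'. After: A=4 B=0 C=0 D=0 ZF=0 PC=1
Step 2: PC=1 exec 'MOV B, 5'. After: A=4 B=5 C=0 D=0 ZF=0 PC=2
Step 3: PC=2 exec 'SUB A, B'. After: A=-1 B=5 C=0 D=0 ZF=0 PC=3
Step 4: PC=3 exec 'JZ 5'. After: A=-1 B=5 C=0 D=0 ZF=0 PC=4
Step 5: PC=4 exec 'MOV D, 7'. After: A=-1 B=5 C=0 D=7 ZF=0 PC=5
Step 6: PC=5 exec 'ADD B, 6'. After: A=-1 B=11 C=0 D=7 ZF=0 PC=6
Step 7: PC=6 exec 'ADD B, 1'. After: A=-1 B=12 C=0 D=7 ZF=0 PC=7
Step 8: PC=7 exec 'ADD D, 4'. After: A=-1 B=12 C=0 D=11 ZF=0 PC=8
Step 9: PC=8 exec 'ADD A, 1'. After: A=0 B=12 C=0 D=11 ZF=1 PC=9
Step 10: PC=9 exec 'ADD A, 1'. After: A=1 B=12 C=0 D=11 ZF=0 PC=10
Step 11: PC=10 exec 'ADD C, 6'. After: A=1 B=12 C=6 D=11 ZF=0 PC=11
Step 12: PC=11 exec 'HALT'. After: A=1 B=12 C=6 D=11 ZF=0 PC=11 HALTED
Total instructions executed: 12

Answer: 12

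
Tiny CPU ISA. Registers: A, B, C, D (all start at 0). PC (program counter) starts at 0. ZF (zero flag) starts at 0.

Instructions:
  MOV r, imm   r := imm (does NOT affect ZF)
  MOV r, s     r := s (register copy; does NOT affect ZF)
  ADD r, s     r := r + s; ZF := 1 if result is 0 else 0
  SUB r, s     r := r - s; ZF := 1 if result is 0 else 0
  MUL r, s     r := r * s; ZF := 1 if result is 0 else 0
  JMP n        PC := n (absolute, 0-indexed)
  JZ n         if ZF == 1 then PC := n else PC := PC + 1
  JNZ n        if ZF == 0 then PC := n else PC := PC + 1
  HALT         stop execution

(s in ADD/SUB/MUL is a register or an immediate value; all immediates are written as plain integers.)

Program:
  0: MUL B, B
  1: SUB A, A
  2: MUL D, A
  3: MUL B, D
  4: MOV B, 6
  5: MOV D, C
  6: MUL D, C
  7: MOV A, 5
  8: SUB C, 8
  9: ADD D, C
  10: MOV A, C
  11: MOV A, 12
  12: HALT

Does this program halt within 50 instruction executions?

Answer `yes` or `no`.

Step 1: PC=0 exec 'MUL B, B'. After: A=0 B=0 C=0 D=0 ZF=1 PC=1
Step 2: PC=1 exec 'SUB A, A'. After: A=0 B=0 C=0 D=0 ZF=1 PC=2
Step 3: PC=2 exec 'MUL D, A'. After: A=0 B=0 C=0 D=0 ZF=1 PC=3
Step 4: PC=3 exec 'MUL B, D'. After: A=0 B=0 C=0 D=0 ZF=1 PC=4
Step 5: PC=4 exec 'MOV B, 6'. After: A=0 B=6 C=0 D=0 ZF=1 PC=5
Step 6: PC=5 exec 'MOV D, C'. After: A=0 B=6 C=0 D=0 ZF=1 PC=6
Step 7: PC=6 exec 'MUL D, C'. After: A=0 B=6 C=0 D=0 ZF=1 PC=7
Step 8: PC=7 exec 'MOV A, 5'. After: A=5 B=6 C=0 D=0 ZF=1 PC=8
Step 9: PC=8 exec 'SUB C, 8'. After: A=5 B=6 C=-8 D=0 ZF=0 PC=9
Step 10: PC=9 exec 'ADD D, C'. After: A=5 B=6 C=-8 D=-8 ZF=0 PC=10
Step 11: PC=10 exec 'MOV A, C'. After: A=-8 B=6 C=-8 D=-8 ZF=0 PC=11
Step 12: PC=11 exec 'MOV A, 12'. After: A=12 B=6 C=-8 D=-8 ZF=0 PC=12
Step 13: PC=12 exec 'HALT'. After: A=12 B=6 C=-8 D=-8 ZF=0 PC=12 HALTED

Answer: yes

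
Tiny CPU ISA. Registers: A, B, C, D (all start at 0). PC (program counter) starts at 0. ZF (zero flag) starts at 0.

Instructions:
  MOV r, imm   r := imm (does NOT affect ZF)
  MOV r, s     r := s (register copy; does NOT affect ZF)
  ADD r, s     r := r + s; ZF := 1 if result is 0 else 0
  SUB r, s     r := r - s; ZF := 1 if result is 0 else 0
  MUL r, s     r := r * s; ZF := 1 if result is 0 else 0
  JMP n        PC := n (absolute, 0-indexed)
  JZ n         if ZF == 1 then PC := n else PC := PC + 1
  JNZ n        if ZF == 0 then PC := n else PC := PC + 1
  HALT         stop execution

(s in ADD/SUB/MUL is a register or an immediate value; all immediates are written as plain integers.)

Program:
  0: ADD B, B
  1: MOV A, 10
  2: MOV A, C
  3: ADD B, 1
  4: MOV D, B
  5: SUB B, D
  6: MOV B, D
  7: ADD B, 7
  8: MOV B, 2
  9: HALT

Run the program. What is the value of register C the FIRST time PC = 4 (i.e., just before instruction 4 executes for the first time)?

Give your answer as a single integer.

Step 1: PC=0 exec 'ADD B, B'. After: A=0 B=0 C=0 D=0 ZF=1 PC=1
Step 2: PC=1 exec 'MOV A, 10'. After: A=10 B=0 C=0 D=0 ZF=1 PC=2
Step 3: PC=2 exec 'MOV A, C'. After: A=0 B=0 C=0 D=0 ZF=1 PC=3
Step 4: PC=3 exec 'ADD B, 1'. After: A=0 B=1 C=0 D=0 ZF=0 PC=4
First time PC=4: C=0

0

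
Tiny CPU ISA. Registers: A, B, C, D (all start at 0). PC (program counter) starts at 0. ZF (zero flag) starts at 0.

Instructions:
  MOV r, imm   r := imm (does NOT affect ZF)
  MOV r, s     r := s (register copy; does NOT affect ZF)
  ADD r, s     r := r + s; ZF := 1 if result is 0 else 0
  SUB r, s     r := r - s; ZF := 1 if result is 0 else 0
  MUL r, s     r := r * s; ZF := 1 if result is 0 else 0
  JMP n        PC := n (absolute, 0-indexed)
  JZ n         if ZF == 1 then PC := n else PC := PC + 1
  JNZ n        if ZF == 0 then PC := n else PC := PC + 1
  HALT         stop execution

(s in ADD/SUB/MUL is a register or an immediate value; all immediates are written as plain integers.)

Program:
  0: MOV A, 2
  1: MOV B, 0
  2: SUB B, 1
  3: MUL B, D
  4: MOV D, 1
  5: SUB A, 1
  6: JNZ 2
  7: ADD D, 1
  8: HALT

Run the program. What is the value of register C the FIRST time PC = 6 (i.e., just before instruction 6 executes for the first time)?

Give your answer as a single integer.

Step 1: PC=0 exec 'MOV A, 2'. After: A=2 B=0 C=0 D=0 ZF=0 PC=1
Step 2: PC=1 exec 'MOV B, 0'. After: A=2 B=0 C=0 D=0 ZF=0 PC=2
Step 3: PC=2 exec 'SUB B, 1'. After: A=2 B=-1 C=0 D=0 ZF=0 PC=3
Step 4: PC=3 exec 'MUL B, D'. After: A=2 B=0 C=0 D=0 ZF=1 PC=4
Step 5: PC=4 exec 'MOV D, 1'. After: A=2 B=0 C=0 D=1 ZF=1 PC=5
Step 6: PC=5 exec 'SUB A, 1'. After: A=1 B=0 C=0 D=1 ZF=0 PC=6
First time PC=6: C=0

0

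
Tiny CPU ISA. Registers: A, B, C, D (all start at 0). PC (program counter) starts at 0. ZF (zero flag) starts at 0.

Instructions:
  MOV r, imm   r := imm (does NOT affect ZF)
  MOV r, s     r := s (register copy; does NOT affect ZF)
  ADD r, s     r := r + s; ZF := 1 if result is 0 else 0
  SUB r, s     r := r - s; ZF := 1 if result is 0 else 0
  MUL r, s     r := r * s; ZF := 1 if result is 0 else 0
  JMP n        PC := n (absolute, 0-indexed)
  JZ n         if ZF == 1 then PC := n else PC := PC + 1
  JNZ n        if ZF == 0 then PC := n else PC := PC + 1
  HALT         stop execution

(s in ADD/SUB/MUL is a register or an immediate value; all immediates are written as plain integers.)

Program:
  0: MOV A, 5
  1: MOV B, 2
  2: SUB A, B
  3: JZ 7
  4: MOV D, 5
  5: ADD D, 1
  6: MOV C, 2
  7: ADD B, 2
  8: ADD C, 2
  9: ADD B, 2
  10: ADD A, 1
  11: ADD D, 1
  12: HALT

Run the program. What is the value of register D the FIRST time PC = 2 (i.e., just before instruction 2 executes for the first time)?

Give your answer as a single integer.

Step 1: PC=0 exec 'MOV A, 5'. After: A=5 B=0 C=0 D=0 ZF=0 PC=1
Step 2: PC=1 exec 'MOV B, 2'. After: A=5 B=2 C=0 D=0 ZF=0 PC=2
First time PC=2: D=0

0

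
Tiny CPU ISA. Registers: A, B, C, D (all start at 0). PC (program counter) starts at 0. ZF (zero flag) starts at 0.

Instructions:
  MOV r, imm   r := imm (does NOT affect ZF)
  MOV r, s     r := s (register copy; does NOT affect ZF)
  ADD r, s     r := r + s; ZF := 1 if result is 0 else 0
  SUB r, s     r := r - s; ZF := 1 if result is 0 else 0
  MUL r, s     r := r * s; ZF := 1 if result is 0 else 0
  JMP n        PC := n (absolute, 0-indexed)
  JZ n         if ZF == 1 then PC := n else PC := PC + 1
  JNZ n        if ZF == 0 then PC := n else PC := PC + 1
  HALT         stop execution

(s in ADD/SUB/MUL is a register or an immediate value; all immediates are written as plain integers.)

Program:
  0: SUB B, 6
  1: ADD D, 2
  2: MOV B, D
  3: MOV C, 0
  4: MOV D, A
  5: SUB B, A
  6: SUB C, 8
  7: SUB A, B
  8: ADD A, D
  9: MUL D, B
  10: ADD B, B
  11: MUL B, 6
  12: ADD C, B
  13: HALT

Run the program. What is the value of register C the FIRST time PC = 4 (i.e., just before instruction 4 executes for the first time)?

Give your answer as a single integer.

Step 1: PC=0 exec 'SUB B, 6'. After: A=0 B=-6 C=0 D=0 ZF=0 PC=1
Step 2: PC=1 exec 'ADD D, 2'. After: A=0 B=-6 C=0 D=2 ZF=0 PC=2
Step 3: PC=2 exec 'MOV B, D'. After: A=0 B=2 C=0 D=2 ZF=0 PC=3
Step 4: PC=3 exec 'MOV C, 0'. After: A=0 B=2 C=0 D=2 ZF=0 PC=4
First time PC=4: C=0

0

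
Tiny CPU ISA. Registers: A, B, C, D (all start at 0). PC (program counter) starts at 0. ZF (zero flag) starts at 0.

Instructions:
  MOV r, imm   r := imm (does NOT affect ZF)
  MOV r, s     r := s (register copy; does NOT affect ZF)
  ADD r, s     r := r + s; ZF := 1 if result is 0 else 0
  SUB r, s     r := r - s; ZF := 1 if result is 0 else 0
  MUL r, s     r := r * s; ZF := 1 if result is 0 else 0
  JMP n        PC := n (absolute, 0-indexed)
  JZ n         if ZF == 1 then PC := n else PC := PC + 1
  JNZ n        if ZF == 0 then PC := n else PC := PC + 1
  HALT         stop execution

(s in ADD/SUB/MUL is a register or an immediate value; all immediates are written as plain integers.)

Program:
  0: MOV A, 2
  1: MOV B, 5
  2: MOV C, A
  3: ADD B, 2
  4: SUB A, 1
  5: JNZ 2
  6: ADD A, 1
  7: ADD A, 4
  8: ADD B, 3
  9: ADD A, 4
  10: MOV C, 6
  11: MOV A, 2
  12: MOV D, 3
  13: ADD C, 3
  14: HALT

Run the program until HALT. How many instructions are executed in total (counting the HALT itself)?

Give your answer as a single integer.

Answer: 19

Derivation:
Step 1: PC=0 exec 'MOV A, 2'. After: A=2 B=0 C=0 D=0 ZF=0 PC=1
Step 2: PC=1 exec 'MOV B, 5'. After: A=2 B=5 C=0 D=0 ZF=0 PC=2
Step 3: PC=2 exec 'MOV C, A'. After: A=2 B=5 C=2 D=0 ZF=0 PC=3
Step 4: PC=3 exec 'ADD B, 2'. After: A=2 B=7 C=2 D=0 ZF=0 PC=4
Step 5: PC=4 exec 'SUB A, 1'. After: A=1 B=7 C=2 D=0 ZF=0 PC=5
Step 6: PC=5 exec 'JNZ 2'. After: A=1 B=7 C=2 D=0 ZF=0 PC=2
Step 7: PC=2 exec 'MOV C, A'. After: A=1 B=7 C=1 D=0 ZF=0 PC=3
Step 8: PC=3 exec 'ADD B, 2'. After: A=1 B=9 C=1 D=0 ZF=0 PC=4
Step 9: PC=4 exec 'SUB A, 1'. After: A=0 B=9 C=1 D=0 ZF=1 PC=5
Step 10: PC=5 exec 'JNZ 2'. After: A=0 B=9 C=1 D=0 ZF=1 PC=6
Step 11: PC=6 exec 'ADD A, 1'. After: A=1 B=9 C=1 D=0 ZF=0 PC=7
Step 12: PC=7 exec 'ADD A, 4'. After: A=5 B=9 C=1 D=0 ZF=0 PC=8
Step 13: PC=8 exec 'ADD B, 3'. After: A=5 B=12 C=1 D=0 ZF=0 PC=9
Step 14: PC=9 exec 'ADD A, 4'. After: A=9 B=12 C=1 D=0 ZF=0 PC=10
Step 15: PC=10 exec 'MOV C, 6'. After: A=9 B=12 C=6 D=0 ZF=0 PC=11
Step 16: PC=11 exec 'MOV A, 2'. After: A=2 B=12 C=6 D=0 ZF=0 PC=12
Step 17: PC=12 exec 'MOV D, 3'. After: A=2 B=12 C=6 D=3 ZF=0 PC=13
Step 18: PC=13 exec 'ADD C, 3'. After: A=2 B=12 C=9 D=3 ZF=0 PC=14
Step 19: PC=14 exec 'HALT'. After: A=2 B=12 C=9 D=3 ZF=0 PC=14 HALTED
Total instructions executed: 19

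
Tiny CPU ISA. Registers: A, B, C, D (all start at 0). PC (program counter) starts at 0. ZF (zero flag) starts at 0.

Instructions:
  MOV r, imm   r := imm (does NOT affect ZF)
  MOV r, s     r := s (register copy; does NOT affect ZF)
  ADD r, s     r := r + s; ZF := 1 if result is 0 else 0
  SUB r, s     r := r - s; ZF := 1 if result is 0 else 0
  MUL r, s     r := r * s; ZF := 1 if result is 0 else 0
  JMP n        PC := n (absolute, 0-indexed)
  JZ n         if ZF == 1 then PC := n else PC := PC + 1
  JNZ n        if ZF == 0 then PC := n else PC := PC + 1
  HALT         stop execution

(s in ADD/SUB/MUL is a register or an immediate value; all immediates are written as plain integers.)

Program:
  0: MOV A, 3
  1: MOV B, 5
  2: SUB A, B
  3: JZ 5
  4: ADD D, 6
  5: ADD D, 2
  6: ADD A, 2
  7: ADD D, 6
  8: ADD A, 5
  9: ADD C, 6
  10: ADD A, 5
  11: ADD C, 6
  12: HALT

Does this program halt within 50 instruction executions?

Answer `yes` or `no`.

Step 1: PC=0 exec 'MOV A, 3'. After: A=3 B=0 C=0 D=0 ZF=0 PC=1
Step 2: PC=1 exec 'MOV B, 5'. After: A=3 B=5 C=0 D=0 ZF=0 PC=2
Step 3: PC=2 exec 'SUB A, B'. After: A=-2 B=5 C=0 D=0 ZF=0 PC=3
Step 4: PC=3 exec 'JZ 5'. After: A=-2 B=5 C=0 D=0 ZF=0 PC=4
Step 5: PC=4 exec 'ADD D, 6'. After: A=-2 B=5 C=0 D=6 ZF=0 PC=5
Step 6: PC=5 exec 'ADD D, 2'. After: A=-2 B=5 C=0 D=8 ZF=0 PC=6
Step 7: PC=6 exec 'ADD A, 2'. After: A=0 B=5 C=0 D=8 ZF=1 PC=7
Step 8: PC=7 exec 'ADD D, 6'. After: A=0 B=5 C=0 D=14 ZF=0 PC=8
Step 9: PC=8 exec 'ADD A, 5'. After: A=5 B=5 C=0 D=14 ZF=0 PC=9
Step 10: PC=9 exec 'ADD C, 6'. After: A=5 B=5 C=6 D=14 ZF=0 PC=10
Step 11: PC=10 exec 'ADD A, 5'. After: A=10 B=5 C=6 D=14 ZF=0 PC=11
Step 12: PC=11 exec 'ADD C, 6'. After: A=10 B=5 C=12 D=14 ZF=0 PC=12
Step 13: PC=12 exec 'HALT'. After: A=10 B=5 C=12 D=14 ZF=0 PC=12 HALTED

Answer: yes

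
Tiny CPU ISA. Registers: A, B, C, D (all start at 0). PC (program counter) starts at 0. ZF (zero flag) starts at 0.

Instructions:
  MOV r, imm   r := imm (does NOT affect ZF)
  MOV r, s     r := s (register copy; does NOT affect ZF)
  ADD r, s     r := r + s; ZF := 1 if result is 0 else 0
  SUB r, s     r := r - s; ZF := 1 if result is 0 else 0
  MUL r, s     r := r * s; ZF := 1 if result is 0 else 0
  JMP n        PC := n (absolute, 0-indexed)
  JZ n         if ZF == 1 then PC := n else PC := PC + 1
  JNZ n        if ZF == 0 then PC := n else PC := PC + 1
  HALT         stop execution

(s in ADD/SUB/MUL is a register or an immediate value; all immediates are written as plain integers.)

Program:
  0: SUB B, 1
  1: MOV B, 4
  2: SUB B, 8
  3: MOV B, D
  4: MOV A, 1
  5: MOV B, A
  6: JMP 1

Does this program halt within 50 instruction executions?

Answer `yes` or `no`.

Step 1: PC=0 exec 'SUB B, 1'. After: A=0 B=-1 C=0 D=0 ZF=0 PC=1
Step 2: PC=1 exec 'MOV B, 4'. After: A=0 B=4 C=0 D=0 ZF=0 PC=2
Step 3: PC=2 exec 'SUB B, 8'. After: A=0 B=-4 C=0 D=0 ZF=0 PC=3
Step 4: PC=3 exec 'MOV B, D'. After: A=0 B=0 C=0 D=0 ZF=0 PC=4
Step 5: PC=4 exec 'MOV A, 1'. After: A=1 B=0 C=0 D=0 ZF=0 PC=5
Step 6: PC=5 exec 'MOV B, A'. After: A=1 B=1 C=0 D=0 ZF=0 PC=6
Step 7: PC=6 exec 'JMP 1'. After: A=1 B=1 C=0 D=0 ZF=0 PC=1
Step 8: PC=1 exec 'MOV B, 4'. After: A=1 B=4 C=0 D=0 ZF=0 PC=2
Step 9: PC=2 exec 'SUB B, 8'. After: A=1 B=-4 C=0 D=0 ZF=0 PC=3
Step 10: PC=3 exec 'MOV B, D'. After: A=1 B=0 C=0 D=0 ZF=0 PC=4
Step 11: PC=4 exec 'MOV A, 1'. After: A=1 B=0 C=0 D=0 ZF=0 PC=5
State after step 11 equals state after step 5: the program is in a cycle of length 6 and will never halt.

Answer: no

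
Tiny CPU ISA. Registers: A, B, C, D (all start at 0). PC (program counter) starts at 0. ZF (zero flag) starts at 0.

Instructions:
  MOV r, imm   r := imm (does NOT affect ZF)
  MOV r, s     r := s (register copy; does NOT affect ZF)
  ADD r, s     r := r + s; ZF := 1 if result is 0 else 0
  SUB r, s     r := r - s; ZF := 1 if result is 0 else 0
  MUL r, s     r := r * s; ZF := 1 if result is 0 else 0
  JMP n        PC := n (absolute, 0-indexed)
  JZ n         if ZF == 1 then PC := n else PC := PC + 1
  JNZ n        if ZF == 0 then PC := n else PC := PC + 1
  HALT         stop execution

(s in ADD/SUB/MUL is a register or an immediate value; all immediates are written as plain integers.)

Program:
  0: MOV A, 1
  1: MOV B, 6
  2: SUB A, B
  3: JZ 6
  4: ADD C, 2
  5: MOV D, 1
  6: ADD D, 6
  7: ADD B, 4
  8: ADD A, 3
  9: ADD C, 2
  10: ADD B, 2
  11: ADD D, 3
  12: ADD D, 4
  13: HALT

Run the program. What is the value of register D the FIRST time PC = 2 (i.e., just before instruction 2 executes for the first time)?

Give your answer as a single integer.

Step 1: PC=0 exec 'MOV A, 1'. After: A=1 B=0 C=0 D=0 ZF=0 PC=1
Step 2: PC=1 exec 'MOV B, 6'. After: A=1 B=6 C=0 D=0 ZF=0 PC=2
First time PC=2: D=0

0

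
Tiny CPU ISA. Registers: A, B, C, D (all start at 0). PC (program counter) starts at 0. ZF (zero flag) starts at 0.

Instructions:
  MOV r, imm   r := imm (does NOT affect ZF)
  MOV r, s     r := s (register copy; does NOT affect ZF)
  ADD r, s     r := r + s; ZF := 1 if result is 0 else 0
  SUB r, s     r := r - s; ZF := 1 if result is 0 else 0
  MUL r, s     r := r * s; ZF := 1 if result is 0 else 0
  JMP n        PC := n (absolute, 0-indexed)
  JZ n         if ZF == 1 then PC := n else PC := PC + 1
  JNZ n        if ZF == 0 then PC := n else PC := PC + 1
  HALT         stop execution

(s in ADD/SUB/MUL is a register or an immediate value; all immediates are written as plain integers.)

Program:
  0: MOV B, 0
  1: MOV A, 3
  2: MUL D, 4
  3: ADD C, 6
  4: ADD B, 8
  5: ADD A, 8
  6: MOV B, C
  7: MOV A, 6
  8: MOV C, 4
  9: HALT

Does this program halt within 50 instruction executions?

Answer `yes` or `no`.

Step 1: PC=0 exec 'MOV B, 0'. After: A=0 B=0 C=0 D=0 ZF=0 PC=1
Step 2: PC=1 exec 'MOV A, 3'. After: A=3 B=0 C=0 D=0 ZF=0 PC=2
Step 3: PC=2 exec 'MUL D, 4'. After: A=3 B=0 C=0 D=0 ZF=1 PC=3
Step 4: PC=3 exec 'ADD C, 6'. After: A=3 B=0 C=6 D=0 ZF=0 PC=4
Step 5: PC=4 exec 'ADD B, 8'. After: A=3 B=8 C=6 D=0 ZF=0 PC=5
Step 6: PC=5 exec 'ADD A, 8'. After: A=11 B=8 C=6 D=0 ZF=0 PC=6
Step 7: PC=6 exec 'MOV B, C'. After: A=11 B=6 C=6 D=0 ZF=0 PC=7
Step 8: PC=7 exec 'MOV A, 6'. After: A=6 B=6 C=6 D=0 ZF=0 PC=8
Step 9: PC=8 exec 'MOV C, 4'. After: A=6 B=6 C=4 D=0 ZF=0 PC=9
Step 10: PC=9 exec 'HALT'. After: A=6 B=6 C=4 D=0 ZF=0 PC=9 HALTED

Answer: yes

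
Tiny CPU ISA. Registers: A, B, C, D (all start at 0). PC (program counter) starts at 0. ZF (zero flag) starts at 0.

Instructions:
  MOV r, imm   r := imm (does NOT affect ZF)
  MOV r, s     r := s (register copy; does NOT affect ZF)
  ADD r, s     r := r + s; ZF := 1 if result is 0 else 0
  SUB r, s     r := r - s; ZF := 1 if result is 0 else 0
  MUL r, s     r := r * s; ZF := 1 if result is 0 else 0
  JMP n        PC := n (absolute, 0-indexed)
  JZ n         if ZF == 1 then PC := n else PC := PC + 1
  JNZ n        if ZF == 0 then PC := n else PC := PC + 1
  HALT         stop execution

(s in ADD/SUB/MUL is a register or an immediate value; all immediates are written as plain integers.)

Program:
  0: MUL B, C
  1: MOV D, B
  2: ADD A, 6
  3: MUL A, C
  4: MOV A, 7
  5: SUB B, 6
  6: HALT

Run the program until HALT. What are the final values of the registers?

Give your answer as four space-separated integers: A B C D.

Step 1: PC=0 exec 'MUL B, C'. After: A=0 B=0 C=0 D=0 ZF=1 PC=1
Step 2: PC=1 exec 'MOV D, B'. After: A=0 B=0 C=0 D=0 ZF=1 PC=2
Step 3: PC=2 exec 'ADD A, 6'. After: A=6 B=0 C=0 D=0 ZF=0 PC=3
Step 4: PC=3 exec 'MUL A, C'. After: A=0 B=0 C=0 D=0 ZF=1 PC=4
Step 5: PC=4 exec 'MOV A, 7'. After: A=7 B=0 C=0 D=0 ZF=1 PC=5
Step 6: PC=5 exec 'SUB B, 6'. After: A=7 B=-6 C=0 D=0 ZF=0 PC=6
Step 7: PC=6 exec 'HALT'. After: A=7 B=-6 C=0 D=0 ZF=0 PC=6 HALTED

Answer: 7 -6 0 0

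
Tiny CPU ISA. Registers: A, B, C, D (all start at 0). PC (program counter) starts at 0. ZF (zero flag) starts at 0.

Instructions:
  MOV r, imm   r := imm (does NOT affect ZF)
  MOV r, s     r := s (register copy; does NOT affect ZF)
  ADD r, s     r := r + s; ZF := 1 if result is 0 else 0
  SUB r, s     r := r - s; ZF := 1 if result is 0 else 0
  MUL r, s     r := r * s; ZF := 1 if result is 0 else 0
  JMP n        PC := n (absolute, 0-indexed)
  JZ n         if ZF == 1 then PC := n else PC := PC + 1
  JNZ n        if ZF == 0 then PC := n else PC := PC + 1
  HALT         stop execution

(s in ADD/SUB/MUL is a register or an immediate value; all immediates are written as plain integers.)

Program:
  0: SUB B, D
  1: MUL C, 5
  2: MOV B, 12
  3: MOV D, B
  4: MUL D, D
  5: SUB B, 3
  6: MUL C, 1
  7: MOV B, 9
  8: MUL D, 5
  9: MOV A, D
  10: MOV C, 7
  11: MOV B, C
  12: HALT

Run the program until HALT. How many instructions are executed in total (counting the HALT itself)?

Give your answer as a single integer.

Answer: 13

Derivation:
Step 1: PC=0 exec 'SUB B, D'. After: A=0 B=0 C=0 D=0 ZF=1 PC=1
Step 2: PC=1 exec 'MUL C, 5'. After: A=0 B=0 C=0 D=0 ZF=1 PC=2
Step 3: PC=2 exec 'MOV B, 12'. After: A=0 B=12 C=0 D=0 ZF=1 PC=3
Step 4: PC=3 exec 'MOV D, B'. After: A=0 B=12 C=0 D=12 ZF=1 PC=4
Step 5: PC=4 exec 'MUL D, D'. After: A=0 B=12 C=0 D=144 ZF=0 PC=5
Step 6: PC=5 exec 'SUB B, 3'. After: A=0 B=9 C=0 D=144 ZF=0 PC=6
Step 7: PC=6 exec 'MUL C, 1'. After: A=0 B=9 C=0 D=144 ZF=1 PC=7
Step 8: PC=7 exec 'MOV B, 9'. After: A=0 B=9 C=0 D=144 ZF=1 PC=8
Step 9: PC=8 exec 'MUL D, 5'. After: A=0 B=9 C=0 D=720 ZF=0 PC=9
Step 10: PC=9 exec 'MOV A, D'. After: A=720 B=9 C=0 D=720 ZF=0 PC=10
Step 11: PC=10 exec 'MOV C, 7'. After: A=720 B=9 C=7 D=720 ZF=0 PC=11
Step 12: PC=11 exec 'MOV B, C'. After: A=720 B=7 C=7 D=720 ZF=0 PC=12
Step 13: PC=12 exec 'HALT'. After: A=720 B=7 C=7 D=720 ZF=0 PC=12 HALTED
Total instructions executed: 13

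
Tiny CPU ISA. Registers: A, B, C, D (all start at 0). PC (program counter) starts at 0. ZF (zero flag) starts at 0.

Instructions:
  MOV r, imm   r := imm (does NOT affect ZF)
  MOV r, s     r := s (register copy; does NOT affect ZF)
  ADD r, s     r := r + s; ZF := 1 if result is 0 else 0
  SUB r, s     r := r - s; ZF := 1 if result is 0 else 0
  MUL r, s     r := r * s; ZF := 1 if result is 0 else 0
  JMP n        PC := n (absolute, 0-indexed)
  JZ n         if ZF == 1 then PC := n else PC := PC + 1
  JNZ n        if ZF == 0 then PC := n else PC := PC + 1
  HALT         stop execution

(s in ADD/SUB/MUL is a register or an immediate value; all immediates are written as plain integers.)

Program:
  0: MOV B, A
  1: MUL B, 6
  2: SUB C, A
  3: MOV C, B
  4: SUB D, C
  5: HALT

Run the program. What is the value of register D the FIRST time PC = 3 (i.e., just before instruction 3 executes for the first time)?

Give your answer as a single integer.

Step 1: PC=0 exec 'MOV B, A'. After: A=0 B=0 C=0 D=0 ZF=0 PC=1
Step 2: PC=1 exec 'MUL B, 6'. After: A=0 B=0 C=0 D=0 ZF=1 PC=2
Step 3: PC=2 exec 'SUB C, A'. After: A=0 B=0 C=0 D=0 ZF=1 PC=3
First time PC=3: D=0

0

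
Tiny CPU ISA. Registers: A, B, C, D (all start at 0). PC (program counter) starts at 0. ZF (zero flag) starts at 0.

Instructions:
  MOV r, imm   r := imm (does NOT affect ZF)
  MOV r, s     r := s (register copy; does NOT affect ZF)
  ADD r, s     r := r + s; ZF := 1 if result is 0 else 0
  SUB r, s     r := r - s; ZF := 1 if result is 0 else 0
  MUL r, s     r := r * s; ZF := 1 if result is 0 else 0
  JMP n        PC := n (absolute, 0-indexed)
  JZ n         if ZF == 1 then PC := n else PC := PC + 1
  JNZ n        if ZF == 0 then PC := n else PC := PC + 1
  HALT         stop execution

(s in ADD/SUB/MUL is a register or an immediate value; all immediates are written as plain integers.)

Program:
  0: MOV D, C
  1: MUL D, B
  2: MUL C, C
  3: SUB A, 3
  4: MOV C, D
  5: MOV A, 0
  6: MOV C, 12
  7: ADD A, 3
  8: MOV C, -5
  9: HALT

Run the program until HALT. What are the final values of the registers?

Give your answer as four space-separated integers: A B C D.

Answer: 3 0 -5 0

Derivation:
Step 1: PC=0 exec 'MOV D, C'. After: A=0 B=0 C=0 D=0 ZF=0 PC=1
Step 2: PC=1 exec 'MUL D, B'. After: A=0 B=0 C=0 D=0 ZF=1 PC=2
Step 3: PC=2 exec 'MUL C, C'. After: A=0 B=0 C=0 D=0 ZF=1 PC=3
Step 4: PC=3 exec 'SUB A, 3'. After: A=-3 B=0 C=0 D=0 ZF=0 PC=4
Step 5: PC=4 exec 'MOV C, D'. After: A=-3 B=0 C=0 D=0 ZF=0 PC=5
Step 6: PC=5 exec 'MOV A, 0'. After: A=0 B=0 C=0 D=0 ZF=0 PC=6
Step 7: PC=6 exec 'MOV C, 12'. After: A=0 B=0 C=12 D=0 ZF=0 PC=7
Step 8: PC=7 exec 'ADD A, 3'. After: A=3 B=0 C=12 D=0 ZF=0 PC=8
Step 9: PC=8 exec 'MOV C, -5'. After: A=3 B=0 C=-5 D=0 ZF=0 PC=9
Step 10: PC=9 exec 'HALT'. After: A=3 B=0 C=-5 D=0 ZF=0 PC=9 HALTED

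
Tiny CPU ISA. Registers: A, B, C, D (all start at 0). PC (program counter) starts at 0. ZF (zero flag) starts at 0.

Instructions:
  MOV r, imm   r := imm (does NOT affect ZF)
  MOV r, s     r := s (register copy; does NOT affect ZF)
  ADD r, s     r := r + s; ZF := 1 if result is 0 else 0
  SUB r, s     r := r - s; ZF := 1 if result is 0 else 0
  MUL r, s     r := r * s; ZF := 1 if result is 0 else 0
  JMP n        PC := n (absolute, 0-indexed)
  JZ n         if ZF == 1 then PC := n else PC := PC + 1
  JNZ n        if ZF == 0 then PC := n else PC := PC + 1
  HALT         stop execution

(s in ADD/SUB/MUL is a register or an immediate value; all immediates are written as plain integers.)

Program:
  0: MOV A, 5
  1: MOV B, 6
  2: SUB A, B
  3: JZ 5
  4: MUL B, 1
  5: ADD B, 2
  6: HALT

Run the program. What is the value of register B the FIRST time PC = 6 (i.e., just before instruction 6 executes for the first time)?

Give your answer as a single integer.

Step 1: PC=0 exec 'MOV A, 5'. After: A=5 B=0 C=0 D=0 ZF=0 PC=1
Step 2: PC=1 exec 'MOV B, 6'. After: A=5 B=6 C=0 D=0 ZF=0 PC=2
Step 3: PC=2 exec 'SUB A, B'. After: A=-1 B=6 C=0 D=0 ZF=0 PC=3
Step 4: PC=3 exec 'JZ 5'. After: A=-1 B=6 C=0 D=0 ZF=0 PC=4
Step 5: PC=4 exec 'MUL B, 1'. After: A=-1 B=6 C=0 D=0 ZF=0 PC=5
Step 6: PC=5 exec 'ADD B, 2'. After: A=-1 B=8 C=0 D=0 ZF=0 PC=6
First time PC=6: B=8

8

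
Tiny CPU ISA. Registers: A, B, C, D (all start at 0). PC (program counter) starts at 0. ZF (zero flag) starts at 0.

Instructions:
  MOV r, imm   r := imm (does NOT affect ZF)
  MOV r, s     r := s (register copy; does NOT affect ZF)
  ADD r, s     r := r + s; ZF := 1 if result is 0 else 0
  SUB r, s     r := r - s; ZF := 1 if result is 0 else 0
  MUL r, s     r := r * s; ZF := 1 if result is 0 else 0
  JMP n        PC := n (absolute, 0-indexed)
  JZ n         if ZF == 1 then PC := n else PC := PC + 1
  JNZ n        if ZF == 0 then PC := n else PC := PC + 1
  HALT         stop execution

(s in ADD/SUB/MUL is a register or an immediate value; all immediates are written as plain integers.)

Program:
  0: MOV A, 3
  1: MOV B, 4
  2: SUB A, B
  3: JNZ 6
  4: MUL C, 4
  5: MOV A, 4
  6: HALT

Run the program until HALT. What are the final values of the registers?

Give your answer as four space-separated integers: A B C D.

Answer: -1 4 0 0

Derivation:
Step 1: PC=0 exec 'MOV A, 3'. After: A=3 B=0 C=0 D=0 ZF=0 PC=1
Step 2: PC=1 exec 'MOV B, 4'. After: A=3 B=4 C=0 D=0 ZF=0 PC=2
Step 3: PC=2 exec 'SUB A, B'. After: A=-1 B=4 C=0 D=0 ZF=0 PC=3
Step 4: PC=3 exec 'JNZ 6'. After: A=-1 B=4 C=0 D=0 ZF=0 PC=6
Step 5: PC=6 exec 'HALT'. After: A=-1 B=4 C=0 D=0 ZF=0 PC=6 HALTED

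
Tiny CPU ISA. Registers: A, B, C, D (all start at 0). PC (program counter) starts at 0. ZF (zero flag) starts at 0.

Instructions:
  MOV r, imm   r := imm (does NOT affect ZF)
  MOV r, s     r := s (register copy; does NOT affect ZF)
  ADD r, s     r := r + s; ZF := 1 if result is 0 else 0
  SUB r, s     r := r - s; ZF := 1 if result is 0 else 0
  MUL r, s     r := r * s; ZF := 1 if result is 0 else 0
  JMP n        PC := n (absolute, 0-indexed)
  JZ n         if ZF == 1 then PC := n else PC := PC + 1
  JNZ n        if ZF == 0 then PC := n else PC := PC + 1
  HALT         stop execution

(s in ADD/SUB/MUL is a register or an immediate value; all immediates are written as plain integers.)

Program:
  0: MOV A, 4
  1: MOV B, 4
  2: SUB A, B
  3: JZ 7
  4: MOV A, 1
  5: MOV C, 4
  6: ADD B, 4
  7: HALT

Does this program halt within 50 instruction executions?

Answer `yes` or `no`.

Answer: yes

Derivation:
Step 1: PC=0 exec 'MOV A, 4'. After: A=4 B=0 C=0 D=0 ZF=0 PC=1
Step 2: PC=1 exec 'MOV B, 4'. After: A=4 B=4 C=0 D=0 ZF=0 PC=2
Step 3: PC=2 exec 'SUB A, B'. After: A=0 B=4 C=0 D=0 ZF=1 PC=3
Step 4: PC=3 exec 'JZ 7'. After: A=0 B=4 C=0 D=0 ZF=1 PC=7
Step 5: PC=7 exec 'HALT'. After: A=0 B=4 C=0 D=0 ZF=1 PC=7 HALTED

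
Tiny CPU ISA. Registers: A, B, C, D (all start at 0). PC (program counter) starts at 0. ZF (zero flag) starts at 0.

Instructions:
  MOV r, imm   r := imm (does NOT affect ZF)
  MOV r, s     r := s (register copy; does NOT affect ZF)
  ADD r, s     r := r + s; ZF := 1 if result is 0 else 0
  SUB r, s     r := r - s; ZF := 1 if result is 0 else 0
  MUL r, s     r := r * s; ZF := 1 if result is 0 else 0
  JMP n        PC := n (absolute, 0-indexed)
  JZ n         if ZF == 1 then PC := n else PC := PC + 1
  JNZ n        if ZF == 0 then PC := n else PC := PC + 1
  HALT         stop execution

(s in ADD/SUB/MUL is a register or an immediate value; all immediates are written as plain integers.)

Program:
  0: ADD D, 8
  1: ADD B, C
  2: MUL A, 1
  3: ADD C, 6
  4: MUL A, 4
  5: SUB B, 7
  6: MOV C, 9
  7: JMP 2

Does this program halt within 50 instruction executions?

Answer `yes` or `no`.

Answer: no

Derivation:
Step 1: PC=0 exec 'ADD D, 8'. After: A=0 B=0 C=0 D=8 ZF=0 PC=1
Step 2: PC=1 exec 'ADD B, C'. After: A=0 B=0 C=0 D=8 ZF=1 PC=2
Step 3: PC=2 exec 'MUL A, 1'. After: A=0 B=0 C=0 D=8 ZF=1 PC=3
Step 4: PC=3 exec 'ADD C, 6'. After: A=0 B=0 C=6 D=8 ZF=0 PC=4
Step 5: PC=4 exec 'MUL A, 4'. After: A=0 B=0 C=6 D=8 ZF=1 PC=5
Step 6: PC=5 exec 'SUB B, 7'. After: A=0 B=-7 C=6 D=8 ZF=0 PC=6
Step 7: PC=6 exec 'MOV C, 9'. After: A=0 B=-7 C=9 D=8 ZF=0 PC=7
Step 8: PC=7 exec 'JMP 2'. After: A=0 B=-7 C=9 D=8 ZF=0 PC=2
Step 9: PC=2 exec 'MUL A, 1'. After: A=0 B=-7 C=9 D=8 ZF=1 PC=3
Step 10: PC=3 exec 'ADD C, 6'. After: A=0 B=-7 C=15 D=8 ZF=0 PC=4
Step 11: PC=4 exec 'MUL A, 4'. After: A=0 B=-7 C=15 D=8 ZF=1 PC=5
Step 12: PC=5 exec 'SUB B, 7'. After: A=0 B=-14 C=15 D=8 ZF=0 PC=6
Step 13: PC=6 exec 'MOV C, 9'. After: A=0 B=-14 C=9 D=8 ZF=0 PC=7
Step 14: PC=7 exec 'JMP 2'. After: A=0 B=-14 C=9 D=8 ZF=0 PC=2
Step 15: PC=2 exec 'MUL A, 1'. After: A=0 B=-14 C=9 D=8 ZF=1 PC=3
After 50 steps: not halted. PC revisits the same instructions with no path to HALT; will never halt.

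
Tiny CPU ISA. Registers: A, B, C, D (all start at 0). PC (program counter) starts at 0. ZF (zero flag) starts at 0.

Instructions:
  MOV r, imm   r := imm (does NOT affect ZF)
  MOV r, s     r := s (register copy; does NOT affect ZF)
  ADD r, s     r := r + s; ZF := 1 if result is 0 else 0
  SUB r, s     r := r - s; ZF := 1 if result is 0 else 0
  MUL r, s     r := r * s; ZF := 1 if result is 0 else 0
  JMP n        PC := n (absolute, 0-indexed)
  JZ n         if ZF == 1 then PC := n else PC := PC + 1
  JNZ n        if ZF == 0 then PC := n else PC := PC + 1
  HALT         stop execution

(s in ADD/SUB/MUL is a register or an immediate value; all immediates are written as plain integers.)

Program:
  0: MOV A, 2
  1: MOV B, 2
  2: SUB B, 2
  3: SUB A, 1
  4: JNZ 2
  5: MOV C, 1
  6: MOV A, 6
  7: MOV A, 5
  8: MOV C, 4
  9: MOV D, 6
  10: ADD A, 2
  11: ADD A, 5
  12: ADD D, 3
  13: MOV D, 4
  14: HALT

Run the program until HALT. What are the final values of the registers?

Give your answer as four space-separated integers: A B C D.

Step 1: PC=0 exec 'MOV A, 2'. After: A=2 B=0 C=0 D=0 ZF=0 PC=1
Step 2: PC=1 exec 'MOV B, 2'. After: A=2 B=2 C=0 D=0 ZF=0 PC=2
Step 3: PC=2 exec 'SUB B, 2'. After: A=2 B=0 C=0 D=0 ZF=1 PC=3
Step 4: PC=3 exec 'SUB A, 1'. After: A=1 B=0 C=0 D=0 ZF=0 PC=4
Step 5: PC=4 exec 'JNZ 2'. After: A=1 B=0 C=0 D=0 ZF=0 PC=2
Step 6: PC=2 exec 'SUB B, 2'. After: A=1 B=-2 C=0 D=0 ZF=0 PC=3
Step 7: PC=3 exec 'SUB A, 1'. After: A=0 B=-2 C=0 D=0 ZF=1 PC=4
Step 8: PC=4 exec 'JNZ 2'. After: A=0 B=-2 C=0 D=0 ZF=1 PC=5
Step 9: PC=5 exec 'MOV C, 1'. After: A=0 B=-2 C=1 D=0 ZF=1 PC=6
Step 10: PC=6 exec 'MOV A, 6'. After: A=6 B=-2 C=1 D=0 ZF=1 PC=7
Step 11: PC=7 exec 'MOV A, 5'. After: A=5 B=-2 C=1 D=0 ZF=1 PC=8
Step 12: PC=8 exec 'MOV C, 4'. After: A=5 B=-2 C=4 D=0 ZF=1 PC=9
Step 13: PC=9 exec 'MOV D, 6'. After: A=5 B=-2 C=4 D=6 ZF=1 PC=10
Step 14: PC=10 exec 'ADD A, 2'. After: A=7 B=-2 C=4 D=6 ZF=0 PC=11
Step 15: PC=11 exec 'ADD A, 5'. After: A=12 B=-2 C=4 D=6 ZF=0 PC=12
Step 16: PC=12 exec 'ADD D, 3'. After: A=12 B=-2 C=4 D=9 ZF=0 PC=13
Step 17: PC=13 exec 'MOV D, 4'. After: A=12 B=-2 C=4 D=4 ZF=0 PC=14
Step 18: PC=14 exec 'HALT'. After: A=12 B=-2 C=4 D=4 ZF=0 PC=14 HALTED

Answer: 12 -2 4 4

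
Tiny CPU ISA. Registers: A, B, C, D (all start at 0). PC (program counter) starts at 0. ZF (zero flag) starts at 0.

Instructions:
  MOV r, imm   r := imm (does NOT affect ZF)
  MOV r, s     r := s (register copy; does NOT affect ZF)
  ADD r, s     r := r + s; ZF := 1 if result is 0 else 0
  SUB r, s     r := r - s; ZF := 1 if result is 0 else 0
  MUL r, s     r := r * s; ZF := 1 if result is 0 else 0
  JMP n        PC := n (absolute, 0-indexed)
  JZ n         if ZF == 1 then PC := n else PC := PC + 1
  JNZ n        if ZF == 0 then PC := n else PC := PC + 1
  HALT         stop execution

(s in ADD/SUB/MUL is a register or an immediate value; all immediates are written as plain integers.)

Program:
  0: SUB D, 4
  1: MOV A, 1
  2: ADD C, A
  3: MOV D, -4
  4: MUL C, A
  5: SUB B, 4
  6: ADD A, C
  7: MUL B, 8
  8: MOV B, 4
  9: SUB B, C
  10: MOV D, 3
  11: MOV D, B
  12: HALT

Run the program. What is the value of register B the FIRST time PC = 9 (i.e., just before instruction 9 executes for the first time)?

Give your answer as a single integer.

Step 1: PC=0 exec 'SUB D, 4'. After: A=0 B=0 C=0 D=-4 ZF=0 PC=1
Step 2: PC=1 exec 'MOV A, 1'. After: A=1 B=0 C=0 D=-4 ZF=0 PC=2
Step 3: PC=2 exec 'ADD C, A'. After: A=1 B=0 C=1 D=-4 ZF=0 PC=3
Step 4: PC=3 exec 'MOV D, -4'. After: A=1 B=0 C=1 D=-4 ZF=0 PC=4
Step 5: PC=4 exec 'MUL C, A'. After: A=1 B=0 C=1 D=-4 ZF=0 PC=5
Step 6: PC=5 exec 'SUB B, 4'. After: A=1 B=-4 C=1 D=-4 ZF=0 PC=6
Step 7: PC=6 exec 'ADD A, C'. After: A=2 B=-4 C=1 D=-4 ZF=0 PC=7
Step 8: PC=7 exec 'MUL B, 8'. After: A=2 B=-32 C=1 D=-4 ZF=0 PC=8
Step 9: PC=8 exec 'MOV B, 4'. After: A=2 B=4 C=1 D=-4 ZF=0 PC=9
First time PC=9: B=4

4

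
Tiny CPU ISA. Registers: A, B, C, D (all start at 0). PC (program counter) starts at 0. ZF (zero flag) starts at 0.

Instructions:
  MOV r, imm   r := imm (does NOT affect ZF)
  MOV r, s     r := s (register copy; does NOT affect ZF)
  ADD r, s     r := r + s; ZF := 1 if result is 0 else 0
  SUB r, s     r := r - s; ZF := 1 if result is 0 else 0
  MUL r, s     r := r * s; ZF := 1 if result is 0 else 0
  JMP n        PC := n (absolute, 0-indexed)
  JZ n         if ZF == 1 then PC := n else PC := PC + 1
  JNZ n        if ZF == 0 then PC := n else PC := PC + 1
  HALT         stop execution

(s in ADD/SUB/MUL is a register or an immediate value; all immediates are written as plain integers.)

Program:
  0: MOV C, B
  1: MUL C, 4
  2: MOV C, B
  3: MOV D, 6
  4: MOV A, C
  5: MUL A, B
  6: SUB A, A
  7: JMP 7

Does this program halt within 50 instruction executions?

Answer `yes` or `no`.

Step 1: PC=0 exec 'MOV C, B'. After: A=0 B=0 C=0 D=0 ZF=0 PC=1
Step 2: PC=1 exec 'MUL C, 4'. After: A=0 B=0 C=0 D=0 ZF=1 PC=2
Step 3: PC=2 exec 'MOV C, B'. After: A=0 B=0 C=0 D=0 ZF=1 PC=3
Step 4: PC=3 exec 'MOV D, 6'. After: A=0 B=0 C=0 D=6 ZF=1 PC=4
Step 5: PC=4 exec 'MOV A, C'. After: A=0 B=0 C=0 D=6 ZF=1 PC=5
Step 6: PC=5 exec 'MUL A, B'. After: A=0 B=0 C=0 D=6 ZF=1 PC=6
Step 7: PC=6 exec 'SUB A, A'. After: A=0 B=0 C=0 D=6 ZF=1 PC=7
Step 8: PC=7 exec 'JMP 7'. After: A=0 B=0 C=0 D=6 ZF=1 PC=7
State after step 8 equals state after step 7: the program is in a cycle of length 1 and will never halt.

Answer: no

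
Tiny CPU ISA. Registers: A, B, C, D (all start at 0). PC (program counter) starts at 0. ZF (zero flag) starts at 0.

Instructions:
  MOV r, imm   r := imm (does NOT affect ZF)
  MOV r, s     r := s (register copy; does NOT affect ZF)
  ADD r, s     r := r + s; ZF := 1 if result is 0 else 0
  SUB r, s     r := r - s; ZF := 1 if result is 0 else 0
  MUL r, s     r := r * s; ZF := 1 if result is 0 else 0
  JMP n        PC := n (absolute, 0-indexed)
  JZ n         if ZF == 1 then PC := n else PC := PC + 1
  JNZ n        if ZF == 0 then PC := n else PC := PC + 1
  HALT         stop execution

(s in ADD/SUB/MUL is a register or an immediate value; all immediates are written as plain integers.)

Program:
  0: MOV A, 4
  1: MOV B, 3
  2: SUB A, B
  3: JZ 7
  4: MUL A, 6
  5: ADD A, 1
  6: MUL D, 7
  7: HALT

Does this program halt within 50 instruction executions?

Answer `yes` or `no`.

Step 1: PC=0 exec 'MOV A, 4'. After: A=4 B=0 C=0 D=0 ZF=0 PC=1
Step 2: PC=1 exec 'MOV B, 3'. After: A=4 B=3 C=0 D=0 ZF=0 PC=2
Step 3: PC=2 exec 'SUB A, B'. After: A=1 B=3 C=0 D=0 ZF=0 PC=3
Step 4: PC=3 exec 'JZ 7'. After: A=1 B=3 C=0 D=0 ZF=0 PC=4
Step 5: PC=4 exec 'MUL A, 6'. After: A=6 B=3 C=0 D=0 ZF=0 PC=5
Step 6: PC=5 exec 'ADD A, 1'. After: A=7 B=3 C=0 D=0 ZF=0 PC=6
Step 7: PC=6 exec 'MUL D, 7'. After: A=7 B=3 C=0 D=0 ZF=1 PC=7
Step 8: PC=7 exec 'HALT'. After: A=7 B=3 C=0 D=0 ZF=1 PC=7 HALTED

Answer: yes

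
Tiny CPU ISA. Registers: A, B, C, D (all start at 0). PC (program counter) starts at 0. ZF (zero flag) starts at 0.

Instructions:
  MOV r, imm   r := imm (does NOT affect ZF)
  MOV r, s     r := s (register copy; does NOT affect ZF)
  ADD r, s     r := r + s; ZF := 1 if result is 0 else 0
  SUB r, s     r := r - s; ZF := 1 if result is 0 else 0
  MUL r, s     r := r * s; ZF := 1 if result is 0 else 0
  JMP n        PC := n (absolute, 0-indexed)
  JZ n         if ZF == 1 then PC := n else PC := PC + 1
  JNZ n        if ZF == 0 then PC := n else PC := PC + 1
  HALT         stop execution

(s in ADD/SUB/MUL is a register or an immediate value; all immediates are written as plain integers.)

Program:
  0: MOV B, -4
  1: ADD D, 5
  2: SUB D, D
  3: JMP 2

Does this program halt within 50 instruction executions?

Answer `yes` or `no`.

Step 1: PC=0 exec 'MOV B, -4'. After: A=0 B=-4 C=0 D=0 ZF=0 PC=1
Step 2: PC=1 exec 'ADD D, 5'. After: A=0 B=-4 C=0 D=5 ZF=0 PC=2
Step 3: PC=2 exec 'SUB D, D'. After: A=0 B=-4 C=0 D=0 ZF=1 PC=3
Step 4: PC=3 exec 'JMP 2'. After: A=0 B=-4 C=0 D=0 ZF=1 PC=2
Step 5: PC=2 exec 'SUB D, D'. After: A=0 B=-4 C=0 D=0 ZF=1 PC=3
State after step 5 equals state after step 3: the program is in a cycle of length 2 and will never halt.

Answer: no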